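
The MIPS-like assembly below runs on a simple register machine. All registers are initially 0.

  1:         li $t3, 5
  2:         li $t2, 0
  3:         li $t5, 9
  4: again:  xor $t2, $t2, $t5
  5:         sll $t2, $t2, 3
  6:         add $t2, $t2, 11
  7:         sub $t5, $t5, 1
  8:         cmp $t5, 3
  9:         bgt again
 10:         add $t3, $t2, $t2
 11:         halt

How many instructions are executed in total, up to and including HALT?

after li $t3, 5: $t3=5
after li $t2, 0: $t2=0
after li $t5, 9: $t5=9
after xor $t2, $t2, $t5: $t2=0^9=9
after sll $t2, $t2, 3: $t2=9<<3=72
after add $t2, $t2, 11: $t2=72+11=83
after sub $t5, $t5, 1: $t5=9-1=8
cmp $t5, 3  (cmp 8,3)
bgt again: taken
after xor $t2, $t2, $t5: $t2=83^8=91
after sll $t2, $t2, 3: $t2=91<<3=728
after add $t2, $t2, 11: $t2=728+11=739
after sub $t5, $t5, 1: $t5=8-1=7
cmp $t5, 3  (cmp 7,3)
bgt again: taken
after xor $t2, $t2, $t5: $t2=739^7=740
after sll $t2, $t2, 3: $t2=740<<3=5920
after add $t2, $t2, 11: $t2=5920+11=5931
after sub $t5, $t5, 1: $t5=7-1=6
cmp $t5, 3  (cmp 6,3)
bgt again: taken
after xor $t2, $t2, $t5: $t2=5931^6=5933
after sll $t2, $t2, 3: $t2=5933<<3=47464
after add $t2, $t2, 11: $t2=47464+11=47475
after sub $t5, $t5, 1: $t5=6-1=5
cmp $t5, 3  (cmp 5,3)
bgt again: taken
after xor $t2, $t2, $t5: $t2=47475^5=47478
after sll $t2, $t2, 3: $t2=47478<<3=379824
after add $t2, $t2, 11: $t2=379824+11=379835
after sub $t5, $t5, 1: $t5=5-1=4
cmp $t5, 3  (cmp 4,3)
bgt again: taken
after xor $t2, $t2, $t5: $t2=379835^4=379839
after sll $t2, $t2, 3: $t2=379839<<3=3038712
after add $t2, $t2, 11: $t2=3038712+11=3038723
after sub $t5, $t5, 1: $t5=4-1=3
cmp $t5, 3  (cmp 3,3)
bgt again: not taken
after add $t3, $t2, $t2: $t3=3038723+3038723=6077446
halt.
Total executed instructions: 41.

41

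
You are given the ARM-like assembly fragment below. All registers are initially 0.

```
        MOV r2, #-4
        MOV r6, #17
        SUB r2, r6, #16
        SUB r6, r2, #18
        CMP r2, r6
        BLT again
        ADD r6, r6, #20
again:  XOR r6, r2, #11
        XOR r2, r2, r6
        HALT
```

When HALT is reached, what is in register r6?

10

after MOV r2, #-4: r2=-4
after MOV r6, #17: r6=17
after SUB r2, r6, #16: r2=17-16=1
after SUB r6, r2, #18: r6=1-18=-17
CMP r2, r6  (cmp 1,-17)
BLT again: not taken
after ADD r6, r6, #20: r6=(-17)+20=3
after XOR r6, r2, #11: r6=1^11=10
after XOR r2, r2, r6: r2=1^10=11
halt.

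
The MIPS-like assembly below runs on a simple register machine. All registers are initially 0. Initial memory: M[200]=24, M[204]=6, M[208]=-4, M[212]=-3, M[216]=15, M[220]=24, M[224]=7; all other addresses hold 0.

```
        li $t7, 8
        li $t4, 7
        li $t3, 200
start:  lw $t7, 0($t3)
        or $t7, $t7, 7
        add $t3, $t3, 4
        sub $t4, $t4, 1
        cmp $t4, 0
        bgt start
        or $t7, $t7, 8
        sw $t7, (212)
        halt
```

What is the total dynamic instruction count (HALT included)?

48

li $t7, 8 → $t7=8
li $t4, 7 → $t4=7
li $t3, 200 → $t3=200
lw $t7, 0($t3) → $t7=M[200]=24
or $t7, $t7, 7 → $t7=24|7=31
add $t3, $t3, 4 → $t3=200+4=204
sub $t4, $t4, 1 → $t4=7-1=6
cmp $t4, 0  (cmp 6,0)
bgt start: taken
lw $t7, 0($t3) → $t7=M[204]=6
or $t7, $t7, 7 → $t7=6|7=7
add $t3, $t3, 4 → $t3=204+4=208
sub $t4, $t4, 1 → $t4=6-1=5
cmp $t4, 0  (cmp 5,0)
bgt start: taken
lw $t7, 0($t3) → $t7=M[208]=-4
or $t7, $t7, 7 → $t7=(-4)|7=-1
add $t3, $t3, 4 → $t3=208+4=212
sub $t4, $t4, 1 → $t4=5-1=4
cmp $t4, 0  (cmp 4,0)
bgt start: taken
lw $t7, 0($t3) → $t7=M[212]=-3
or $t7, $t7, 7 → $t7=(-3)|7=-1
add $t3, $t3, 4 → $t3=212+4=216
sub $t4, $t4, 1 → $t4=4-1=3
cmp $t4, 0  (cmp 3,0)
bgt start: taken
lw $t7, 0($t3) → $t7=M[216]=15
or $t7, $t7, 7 → $t7=15|7=15
add $t3, $t3, 4 → $t3=216+4=220
sub $t4, $t4, 1 → $t4=3-1=2
cmp $t4, 0  (cmp 2,0)
bgt start: taken
lw $t7, 0($t3) → $t7=M[220]=24
or $t7, $t7, 7 → $t7=24|7=31
add $t3, $t3, 4 → $t3=220+4=224
sub $t4, $t4, 1 → $t4=2-1=1
cmp $t4, 0  (cmp 1,0)
bgt start: taken
lw $t7, 0($t3) → $t7=M[224]=7
or $t7, $t7, 7 → $t7=7|7=7
add $t3, $t3, 4 → $t3=224+4=228
sub $t4, $t4, 1 → $t4=1-1=0
cmp $t4, 0  (cmp 0,0)
bgt start: not taken
or $t7, $t7, 8 → $t7=7|8=15
sw $t7, (212) → M[212]=15
halt.
Total executed instructions: 48.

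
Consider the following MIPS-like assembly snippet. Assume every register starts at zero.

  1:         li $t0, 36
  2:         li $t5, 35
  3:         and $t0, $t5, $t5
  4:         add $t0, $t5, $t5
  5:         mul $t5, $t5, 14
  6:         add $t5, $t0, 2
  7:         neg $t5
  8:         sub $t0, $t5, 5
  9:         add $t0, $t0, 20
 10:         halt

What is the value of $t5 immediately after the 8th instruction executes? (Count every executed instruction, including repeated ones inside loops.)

li $t0, 36 → $t0=36
li $t5, 35 → $t5=35
and $t0, $t5, $t5 → $t0=35&35=35
add $t0, $t5, $t5 → $t0=35+35=70
mul $t5, $t5, 14 → $t5=35*14=490
add $t5, $t0, 2 → $t5=70+2=72
neg $t5 → $t5=-(72)=-72
sub $t0, $t5, 5 → $t0=(-72)-5=-77
After step 8: $t5 = -72.

-72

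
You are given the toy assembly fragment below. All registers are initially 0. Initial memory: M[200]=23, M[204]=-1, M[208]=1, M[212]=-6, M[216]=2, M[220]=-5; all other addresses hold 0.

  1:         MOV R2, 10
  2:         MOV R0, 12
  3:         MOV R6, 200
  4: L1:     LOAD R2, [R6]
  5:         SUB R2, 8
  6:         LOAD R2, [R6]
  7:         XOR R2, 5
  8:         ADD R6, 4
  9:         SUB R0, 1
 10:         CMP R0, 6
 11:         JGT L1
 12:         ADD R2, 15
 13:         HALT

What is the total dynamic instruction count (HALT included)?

MOV R2, 10 → R2=10
MOV R0, 12 → R0=12
MOV R6, 200 → R6=200
LOAD R2, [R6] → R2=M[200]=23
SUB R2, 8 → R2=23-8=15
LOAD R2, [R6] → R2=M[200]=23
XOR R2, 5 → R2=23^5=18
ADD R6, 4 → R6=200+4=204
SUB R0, 1 → R0=12-1=11
CMP R0, 6  (cmp 11,6)
JGT L1: taken
LOAD R2, [R6] → R2=M[204]=-1
SUB R2, 8 → R2=(-1)-8=-9
LOAD R2, [R6] → R2=M[204]=-1
XOR R2, 5 → R2=(-1)^5=-6
ADD R6, 4 → R6=204+4=208
SUB R0, 1 → R0=11-1=10
CMP R0, 6  (cmp 10,6)
JGT L1: taken
LOAD R2, [R6] → R2=M[208]=1
SUB R2, 8 → R2=1-8=-7
LOAD R2, [R6] → R2=M[208]=1
XOR R2, 5 → R2=1^5=4
ADD R6, 4 → R6=208+4=212
SUB R0, 1 → R0=10-1=9
CMP R0, 6  (cmp 9,6)
JGT L1: taken
LOAD R2, [R6] → R2=M[212]=-6
SUB R2, 8 → R2=(-6)-8=-14
LOAD R2, [R6] → R2=M[212]=-6
XOR R2, 5 → R2=(-6)^5=-1
ADD R6, 4 → R6=212+4=216
SUB R0, 1 → R0=9-1=8
CMP R0, 6  (cmp 8,6)
JGT L1: taken
LOAD R2, [R6] → R2=M[216]=2
SUB R2, 8 → R2=2-8=-6
LOAD R2, [R6] → R2=M[216]=2
XOR R2, 5 → R2=2^5=7
ADD R6, 4 → R6=216+4=220
SUB R0, 1 → R0=8-1=7
CMP R0, 6  (cmp 7,6)
JGT L1: taken
LOAD R2, [R6] → R2=M[220]=-5
SUB R2, 8 → R2=(-5)-8=-13
LOAD R2, [R6] → R2=M[220]=-5
XOR R2, 5 → R2=(-5)^5=-2
ADD R6, 4 → R6=220+4=224
SUB R0, 1 → R0=7-1=6
CMP R0, 6  (cmp 6,6)
JGT L1: not taken
ADD R2, 15 → R2=(-2)+15=13
halt.
Total executed instructions: 53.

53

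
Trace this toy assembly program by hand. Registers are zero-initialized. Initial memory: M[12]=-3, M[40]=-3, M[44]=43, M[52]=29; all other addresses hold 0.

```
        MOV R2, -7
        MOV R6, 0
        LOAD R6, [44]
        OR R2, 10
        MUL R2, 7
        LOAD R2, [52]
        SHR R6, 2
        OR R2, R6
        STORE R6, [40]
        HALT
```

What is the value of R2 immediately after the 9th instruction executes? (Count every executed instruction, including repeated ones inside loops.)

MOV R2, -7 → R2=-7
MOV R6, 0 → R6=0
LOAD R6, [44] → R6=M[44]=43
OR R2, 10 → R2=(-7)|10=-5
MUL R2, 7 → R2=(-5)*7=-35
LOAD R2, [52] → R2=M[52]=29
SHR R6, 2 → R6=43>>2=10
OR R2, R6 → R2=29|10=31
STORE R6, [40] → M[40]=10
After step 9: R2 = 31.

31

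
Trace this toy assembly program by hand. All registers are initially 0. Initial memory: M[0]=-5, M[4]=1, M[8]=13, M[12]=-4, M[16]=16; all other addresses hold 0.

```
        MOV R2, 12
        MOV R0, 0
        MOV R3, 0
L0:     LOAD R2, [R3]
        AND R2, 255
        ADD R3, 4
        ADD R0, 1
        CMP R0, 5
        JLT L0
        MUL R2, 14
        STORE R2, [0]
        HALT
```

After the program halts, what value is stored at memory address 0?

224

R2=12
R0=0
R3=0
R2=M[0]=-5
R2=(-5)&255=251
R3=0+4=4
R0=0+1=1
CMP R0, 5  (cmp 1,5)
JLT L0: taken
R2=M[4]=1
R2=1&255=1
R3=4+4=8
R0=1+1=2
CMP R0, 5  (cmp 2,5)
JLT L0: taken
R2=M[8]=13
R2=13&255=13
R3=8+4=12
R0=2+1=3
CMP R0, 5  (cmp 3,5)
JLT L0: taken
R2=M[12]=-4
R2=(-4)&255=252
R3=12+4=16
R0=3+1=4
CMP R0, 5  (cmp 4,5)
JLT L0: taken
R2=M[16]=16
R2=16&255=16
R3=16+4=20
R0=4+1=5
CMP R0, 5  (cmp 5,5)
JLT L0: not taken
R2=16*14=224
STORE R2, [0] → M[0]=224
halt.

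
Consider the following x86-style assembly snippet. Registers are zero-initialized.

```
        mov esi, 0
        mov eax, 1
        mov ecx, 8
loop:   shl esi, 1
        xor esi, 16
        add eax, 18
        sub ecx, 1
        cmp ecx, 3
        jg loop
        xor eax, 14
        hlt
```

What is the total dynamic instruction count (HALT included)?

35

esi=0
eax=1
ecx=8
esi=0<<1=0
esi=0^16=16
eax=1+18=19
ecx=8-1=7
cmp ecx, 3  (cmp 7,3)
jg loop: taken
esi=16<<1=32
esi=32^16=48
eax=19+18=37
ecx=7-1=6
cmp ecx, 3  (cmp 6,3)
jg loop: taken
esi=48<<1=96
esi=96^16=112
eax=37+18=55
ecx=6-1=5
cmp ecx, 3  (cmp 5,3)
jg loop: taken
esi=112<<1=224
esi=224^16=240
eax=55+18=73
ecx=5-1=4
cmp ecx, 3  (cmp 4,3)
jg loop: taken
esi=240<<1=480
esi=480^16=496
eax=73+18=91
ecx=4-1=3
cmp ecx, 3  (cmp 3,3)
jg loop: not taken
eax=91^14=85
halt.
Total executed instructions: 35.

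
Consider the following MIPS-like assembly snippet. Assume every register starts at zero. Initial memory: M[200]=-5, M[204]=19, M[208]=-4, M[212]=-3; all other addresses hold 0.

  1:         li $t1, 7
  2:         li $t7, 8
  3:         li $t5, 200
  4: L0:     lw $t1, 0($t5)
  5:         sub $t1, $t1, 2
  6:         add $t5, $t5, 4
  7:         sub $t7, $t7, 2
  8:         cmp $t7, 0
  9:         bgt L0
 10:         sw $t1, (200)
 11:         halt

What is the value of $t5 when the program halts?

216

$t1=7
$t7=8
$t5=200
$t1=M[200]=-5
$t1=(-5)-2=-7
$t5=200+4=204
$t7=8-2=6
cmp $t7, 0  (cmp 6,0)
bgt L0: taken
$t1=M[204]=19
$t1=19-2=17
$t5=204+4=208
$t7=6-2=4
cmp $t7, 0  (cmp 4,0)
bgt L0: taken
$t1=M[208]=-4
$t1=(-4)-2=-6
$t5=208+4=212
$t7=4-2=2
cmp $t7, 0  (cmp 2,0)
bgt L0: taken
$t1=M[212]=-3
$t1=(-3)-2=-5
$t5=212+4=216
$t7=2-2=0
cmp $t7, 0  (cmp 0,0)
bgt L0: not taken
sw $t1, (200) → M[200]=-5
halt.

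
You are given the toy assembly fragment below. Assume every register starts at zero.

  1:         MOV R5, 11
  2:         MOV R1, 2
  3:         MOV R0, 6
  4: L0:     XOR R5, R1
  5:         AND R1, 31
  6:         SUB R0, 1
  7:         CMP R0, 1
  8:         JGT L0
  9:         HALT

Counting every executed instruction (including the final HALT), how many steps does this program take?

29

MOV R5, 11 → R5=11
MOV R1, 2 → R1=2
MOV R0, 6 → R0=6
XOR R5, R1 → R5=11^2=9
AND R1, 31 → R1=2&31=2
SUB R0, 1 → R0=6-1=5
CMP R0, 1  (cmp 5,1)
JGT L0: taken
XOR R5, R1 → R5=9^2=11
AND R1, 31 → R1=2&31=2
SUB R0, 1 → R0=5-1=4
CMP R0, 1  (cmp 4,1)
JGT L0: taken
XOR R5, R1 → R5=11^2=9
AND R1, 31 → R1=2&31=2
SUB R0, 1 → R0=4-1=3
CMP R0, 1  (cmp 3,1)
JGT L0: taken
XOR R5, R1 → R5=9^2=11
AND R1, 31 → R1=2&31=2
SUB R0, 1 → R0=3-1=2
CMP R0, 1  (cmp 2,1)
JGT L0: taken
XOR R5, R1 → R5=11^2=9
AND R1, 31 → R1=2&31=2
SUB R0, 1 → R0=2-1=1
CMP R0, 1  (cmp 1,1)
JGT L0: not taken
halt.
Total executed instructions: 29.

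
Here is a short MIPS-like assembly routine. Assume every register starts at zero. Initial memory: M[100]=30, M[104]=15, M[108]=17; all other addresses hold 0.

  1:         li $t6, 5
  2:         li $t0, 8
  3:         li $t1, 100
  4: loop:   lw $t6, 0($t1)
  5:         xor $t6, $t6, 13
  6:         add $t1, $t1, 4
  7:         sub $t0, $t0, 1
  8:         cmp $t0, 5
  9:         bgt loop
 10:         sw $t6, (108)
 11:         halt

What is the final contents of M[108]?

$t6=5
$t0=8
$t1=100
$t6=M[100]=30
$t6=30^13=19
$t1=100+4=104
$t0=8-1=7
cmp $t0, 5  (cmp 7,5)
bgt loop: taken
$t6=M[104]=15
$t6=15^13=2
$t1=104+4=108
$t0=7-1=6
cmp $t0, 5  (cmp 6,5)
bgt loop: taken
$t6=M[108]=17
$t6=17^13=28
$t1=108+4=112
$t0=6-1=5
cmp $t0, 5  (cmp 5,5)
bgt loop: not taken
sw $t6, (108) → M[108]=28
halt.

28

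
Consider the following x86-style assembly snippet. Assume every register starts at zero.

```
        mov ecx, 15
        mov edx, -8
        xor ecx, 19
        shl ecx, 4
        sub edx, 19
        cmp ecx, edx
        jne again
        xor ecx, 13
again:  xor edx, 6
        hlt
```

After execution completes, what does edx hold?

-29

after mov ecx, 15: ecx=15
after mov edx, -8: edx=-8
after xor ecx, 19: ecx=15^19=28
after shl ecx, 4: ecx=28<<4=448
after sub edx, 19: edx=(-8)-19=-27
cmp ecx, edx  (cmp 448,-27)
jne again: taken
after xor edx, 6: edx=(-27)^6=-29
halt.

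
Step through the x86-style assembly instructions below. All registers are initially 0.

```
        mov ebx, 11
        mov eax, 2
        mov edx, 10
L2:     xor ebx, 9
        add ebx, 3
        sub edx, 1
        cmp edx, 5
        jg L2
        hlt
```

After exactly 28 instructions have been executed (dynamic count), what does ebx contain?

after mov ebx, 11: ebx=11
after mov eax, 2: eax=2
after mov edx, 10: edx=10
after xor ebx, 9: ebx=11^9=2
after add ebx, 3: ebx=2+3=5
after sub edx, 1: edx=10-1=9
cmp edx, 5  (cmp 9,5)
jg L2: taken
after xor ebx, 9: ebx=5^9=12
after add ebx, 3: ebx=12+3=15
after sub edx, 1: edx=9-1=8
cmp edx, 5  (cmp 8,5)
jg L2: taken
after xor ebx, 9: ebx=15^9=6
after add ebx, 3: ebx=6+3=9
after sub edx, 1: edx=8-1=7
cmp edx, 5  (cmp 7,5)
jg L2: taken
after xor ebx, 9: ebx=9^9=0
after add ebx, 3: ebx=0+3=3
after sub edx, 1: edx=7-1=6
cmp edx, 5  (cmp 6,5)
jg L2: taken
after xor ebx, 9: ebx=3^9=10
after add ebx, 3: ebx=10+3=13
after sub edx, 1: edx=6-1=5
cmp edx, 5  (cmp 5,5)
jg L2: not taken
After step 28: ebx = 13.

13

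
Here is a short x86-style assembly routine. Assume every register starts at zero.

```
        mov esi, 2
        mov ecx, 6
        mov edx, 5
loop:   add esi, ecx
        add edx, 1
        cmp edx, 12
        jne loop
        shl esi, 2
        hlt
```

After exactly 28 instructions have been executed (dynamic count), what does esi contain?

after mov esi, 2: esi=2
after mov ecx, 6: ecx=6
after mov edx, 5: edx=5
after add esi, ecx: esi=2+6=8
after add edx, 1: edx=5+1=6
cmp edx, 12  (cmp 6,12)
jne loop: taken
after add esi, ecx: esi=8+6=14
after add edx, 1: edx=6+1=7
cmp edx, 12  (cmp 7,12)
jne loop: taken
after add esi, ecx: esi=14+6=20
after add edx, 1: edx=7+1=8
cmp edx, 12  (cmp 8,12)
jne loop: taken
after add esi, ecx: esi=20+6=26
after add edx, 1: edx=8+1=9
cmp edx, 12  (cmp 9,12)
jne loop: taken
after add esi, ecx: esi=26+6=32
after add edx, 1: edx=9+1=10
cmp edx, 12  (cmp 10,12)
jne loop: taken
after add esi, ecx: esi=32+6=38
after add edx, 1: edx=10+1=11
cmp edx, 12  (cmp 11,12)
jne loop: taken
after add esi, ecx: esi=38+6=44
After step 28: esi = 44.

44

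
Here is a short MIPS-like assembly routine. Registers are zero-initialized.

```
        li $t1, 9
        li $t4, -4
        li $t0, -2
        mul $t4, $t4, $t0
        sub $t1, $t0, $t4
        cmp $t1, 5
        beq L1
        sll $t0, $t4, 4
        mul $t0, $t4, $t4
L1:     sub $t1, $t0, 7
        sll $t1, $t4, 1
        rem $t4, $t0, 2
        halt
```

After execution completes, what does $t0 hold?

64

after li $t1, 9: $t1=9
after li $t4, -4: $t4=-4
after li $t0, -2: $t0=-2
after mul $t4, $t4, $t0: $t4=(-4)*(-2)=8
after sub $t1, $t0, $t4: $t1=(-2)-8=-10
cmp $t1, 5  (cmp -10,5)
beq L1: not taken
after sll $t0, $t4, 4: $t0=8<<4=128
after mul $t0, $t4, $t4: $t0=8*8=64
after sub $t1, $t0, 7: $t1=64-7=57
after sll $t1, $t4, 1: $t1=8<<1=16
after rem $t4, $t0, 2: $t4=64%2=0
halt.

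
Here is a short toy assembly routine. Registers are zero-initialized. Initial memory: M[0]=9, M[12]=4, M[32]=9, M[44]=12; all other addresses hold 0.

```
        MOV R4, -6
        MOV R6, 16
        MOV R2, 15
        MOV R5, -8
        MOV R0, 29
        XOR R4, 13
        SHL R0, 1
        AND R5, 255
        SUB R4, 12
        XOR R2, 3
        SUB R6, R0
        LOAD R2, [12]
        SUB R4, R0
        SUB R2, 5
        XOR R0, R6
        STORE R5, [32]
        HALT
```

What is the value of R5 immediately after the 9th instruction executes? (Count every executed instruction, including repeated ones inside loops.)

248

MOV R4, -6 → R4=-6
MOV R6, 16 → R6=16
MOV R2, 15 → R2=15
MOV R5, -8 → R5=-8
MOV R0, 29 → R0=29
XOR R4, 13 → R4=(-6)^13=-9
SHL R0, 1 → R0=29<<1=58
AND R5, 255 → R5=(-8)&255=248
SUB R4, 12 → R4=(-9)-12=-21
After step 9: R5 = 248.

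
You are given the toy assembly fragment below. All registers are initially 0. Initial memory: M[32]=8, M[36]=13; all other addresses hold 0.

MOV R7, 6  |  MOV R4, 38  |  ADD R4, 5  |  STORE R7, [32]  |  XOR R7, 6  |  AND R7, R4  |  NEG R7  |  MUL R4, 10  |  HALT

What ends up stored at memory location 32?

R7=6
R4=38
R4=38+5=43
STORE R7, [32] → M[32]=6
R7=6^6=0
R7=0&43=0
R7=-(0)=0
R4=43*10=430
halt.

6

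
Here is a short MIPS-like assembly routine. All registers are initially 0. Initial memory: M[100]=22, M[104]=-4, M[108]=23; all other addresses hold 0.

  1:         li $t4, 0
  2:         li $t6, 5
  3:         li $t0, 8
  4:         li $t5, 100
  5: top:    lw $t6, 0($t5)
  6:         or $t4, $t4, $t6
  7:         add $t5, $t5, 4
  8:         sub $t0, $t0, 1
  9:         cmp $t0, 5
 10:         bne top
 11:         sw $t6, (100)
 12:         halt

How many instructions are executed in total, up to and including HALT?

li $t4, 0 → $t4=0
li $t6, 5 → $t6=5
li $t0, 8 → $t0=8
li $t5, 100 → $t5=100
lw $t6, 0($t5) → $t6=M[100]=22
or $t4, $t4, $t6 → $t4=0|22=22
add $t5, $t5, 4 → $t5=100+4=104
sub $t0, $t0, 1 → $t0=8-1=7
cmp $t0, 5  (cmp 7,5)
bne top: taken
lw $t6, 0($t5) → $t6=M[104]=-4
or $t4, $t4, $t6 → $t4=22|(-4)=-2
add $t5, $t5, 4 → $t5=104+4=108
sub $t0, $t0, 1 → $t0=7-1=6
cmp $t0, 5  (cmp 6,5)
bne top: taken
lw $t6, 0($t5) → $t6=M[108]=23
or $t4, $t4, $t6 → $t4=(-2)|23=-1
add $t5, $t5, 4 → $t5=108+4=112
sub $t0, $t0, 1 → $t0=6-1=5
cmp $t0, 5  (cmp 5,5)
bne top: not taken
sw $t6, (100) → M[100]=23
halt.
Total executed instructions: 24.

24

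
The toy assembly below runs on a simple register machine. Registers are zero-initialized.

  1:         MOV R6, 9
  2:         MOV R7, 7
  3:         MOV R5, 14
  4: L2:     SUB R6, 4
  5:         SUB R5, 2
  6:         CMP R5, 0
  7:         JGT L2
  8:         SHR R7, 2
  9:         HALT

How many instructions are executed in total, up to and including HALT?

MOV R6, 9 → R6=9
MOV R7, 7 → R7=7
MOV R5, 14 → R5=14
SUB R6, 4 → R6=9-4=5
SUB R5, 2 → R5=14-2=12
CMP R5, 0  (cmp 12,0)
JGT L2: taken
SUB R6, 4 → R6=5-4=1
SUB R5, 2 → R5=12-2=10
CMP R5, 0  (cmp 10,0)
JGT L2: taken
SUB R6, 4 → R6=1-4=-3
SUB R5, 2 → R5=10-2=8
CMP R5, 0  (cmp 8,0)
JGT L2: taken
SUB R6, 4 → R6=(-3)-4=-7
SUB R5, 2 → R5=8-2=6
CMP R5, 0  (cmp 6,0)
JGT L2: taken
SUB R6, 4 → R6=(-7)-4=-11
SUB R5, 2 → R5=6-2=4
CMP R5, 0  (cmp 4,0)
JGT L2: taken
SUB R6, 4 → R6=(-11)-4=-15
SUB R5, 2 → R5=4-2=2
CMP R5, 0  (cmp 2,0)
JGT L2: taken
SUB R6, 4 → R6=(-15)-4=-19
SUB R5, 2 → R5=2-2=0
CMP R5, 0  (cmp 0,0)
JGT L2: not taken
SHR R7, 2 → R7=7>>2=1
halt.
Total executed instructions: 33.

33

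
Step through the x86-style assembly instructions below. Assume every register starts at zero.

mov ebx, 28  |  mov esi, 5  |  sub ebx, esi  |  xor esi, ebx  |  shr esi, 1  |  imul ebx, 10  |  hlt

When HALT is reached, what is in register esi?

9

ebx=28
esi=5
ebx=28-5=23
esi=5^23=18
esi=18>>1=9
ebx=23*10=230
halt.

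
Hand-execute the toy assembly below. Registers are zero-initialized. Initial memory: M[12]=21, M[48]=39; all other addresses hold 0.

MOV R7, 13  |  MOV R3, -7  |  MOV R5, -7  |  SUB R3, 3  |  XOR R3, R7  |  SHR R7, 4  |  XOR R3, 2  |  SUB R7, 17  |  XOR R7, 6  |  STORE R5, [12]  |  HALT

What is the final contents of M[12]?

MOV R7, 13 → R7=13
MOV R3, -7 → R3=-7
MOV R5, -7 → R5=-7
SUB R3, 3 → R3=(-7)-3=-10
XOR R3, R7 → R3=(-10)^13=-5
SHR R7, 4 → R7=13>>4=0
XOR R3, 2 → R3=(-5)^2=-7
SUB R7, 17 → R7=0-17=-17
XOR R7, 6 → R7=(-17)^6=-23
STORE R5, [12] → M[12]=-7
halt.

-7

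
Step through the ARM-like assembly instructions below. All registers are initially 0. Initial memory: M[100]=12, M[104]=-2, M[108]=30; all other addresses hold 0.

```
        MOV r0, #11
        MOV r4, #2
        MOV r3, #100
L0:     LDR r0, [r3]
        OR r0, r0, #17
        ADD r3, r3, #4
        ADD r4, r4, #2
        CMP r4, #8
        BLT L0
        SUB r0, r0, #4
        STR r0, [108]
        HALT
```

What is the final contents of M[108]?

27

after MOV r0, #11: r0=11
after MOV r4, #2: r4=2
after MOV r3, #100: r3=100
after LDR r0, [r3]: r0=M[100]=12
after OR r0, r0, #17: r0=12|17=29
after ADD r3, r3, #4: r3=100+4=104
after ADD r4, r4, #2: r4=2+2=4
CMP r4, #8  (cmp 4,8)
BLT L0: taken
after LDR r0, [r3]: r0=M[104]=-2
after OR r0, r0, #17: r0=(-2)|17=-1
after ADD r3, r3, #4: r3=104+4=108
after ADD r4, r4, #2: r4=4+2=6
CMP r4, #8  (cmp 6,8)
BLT L0: taken
after LDR r0, [r3]: r0=M[108]=30
after OR r0, r0, #17: r0=30|17=31
after ADD r3, r3, #4: r3=108+4=112
after ADD r4, r4, #2: r4=6+2=8
CMP r4, #8  (cmp 8,8)
BLT L0: not taken
after SUB r0, r0, #4: r0=31-4=27
STR r0, [108] → M[108]=27
halt.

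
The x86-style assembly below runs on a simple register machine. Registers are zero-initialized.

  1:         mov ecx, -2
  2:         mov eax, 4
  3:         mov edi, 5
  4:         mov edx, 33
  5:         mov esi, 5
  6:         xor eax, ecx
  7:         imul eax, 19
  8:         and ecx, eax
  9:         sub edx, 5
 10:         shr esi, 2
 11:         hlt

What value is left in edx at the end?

28

after mov ecx, -2: ecx=-2
after mov eax, 4: eax=4
after mov edi, 5: edi=5
after mov edx, 33: edx=33
after mov esi, 5: esi=5
after xor eax, ecx: eax=4^(-2)=-6
after imul eax, 19: eax=(-6)*19=-114
after and ecx, eax: ecx=(-2)&(-114)=-114
after sub edx, 5: edx=33-5=28
after shr esi, 2: esi=5>>2=1
halt.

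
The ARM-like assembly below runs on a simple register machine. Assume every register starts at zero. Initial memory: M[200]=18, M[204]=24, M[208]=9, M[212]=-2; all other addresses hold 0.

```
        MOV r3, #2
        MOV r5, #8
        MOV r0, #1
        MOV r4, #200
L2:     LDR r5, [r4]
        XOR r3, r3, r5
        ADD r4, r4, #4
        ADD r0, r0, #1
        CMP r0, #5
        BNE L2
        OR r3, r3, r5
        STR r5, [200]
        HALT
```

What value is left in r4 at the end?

216

MOV r3, #2 → r3=2
MOV r5, #8 → r5=8
MOV r0, #1 → r0=1
MOV r4, #200 → r4=200
LDR r5, [r4] → r5=M[200]=18
XOR r3, r3, r5 → r3=2^18=16
ADD r4, r4, #4 → r4=200+4=204
ADD r0, r0, #1 → r0=1+1=2
CMP r0, #5  (cmp 2,5)
BNE L2: taken
LDR r5, [r4] → r5=M[204]=24
XOR r3, r3, r5 → r3=16^24=8
ADD r4, r4, #4 → r4=204+4=208
ADD r0, r0, #1 → r0=2+1=3
CMP r0, #5  (cmp 3,5)
BNE L2: taken
LDR r5, [r4] → r5=M[208]=9
XOR r3, r3, r5 → r3=8^9=1
ADD r4, r4, #4 → r4=208+4=212
ADD r0, r0, #1 → r0=3+1=4
CMP r0, #5  (cmp 4,5)
BNE L2: taken
LDR r5, [r4] → r5=M[212]=-2
XOR r3, r3, r5 → r3=1^(-2)=-1
ADD r4, r4, #4 → r4=212+4=216
ADD r0, r0, #1 → r0=4+1=5
CMP r0, #5  (cmp 5,5)
BNE L2: not taken
OR r3, r3, r5 → r3=(-1)|(-2)=-1
STR r5, [200] → M[200]=-2
halt.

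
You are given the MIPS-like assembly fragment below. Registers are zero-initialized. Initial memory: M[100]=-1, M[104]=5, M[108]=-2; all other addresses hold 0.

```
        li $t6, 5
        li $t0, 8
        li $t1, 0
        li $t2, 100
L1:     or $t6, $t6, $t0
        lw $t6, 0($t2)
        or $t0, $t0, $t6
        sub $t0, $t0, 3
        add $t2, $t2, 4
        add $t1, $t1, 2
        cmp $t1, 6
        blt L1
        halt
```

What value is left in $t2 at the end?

112

$t6=5
$t0=8
$t1=0
$t2=100
$t6=5|8=13
$t6=M[100]=-1
$t0=8|(-1)=-1
$t0=(-1)-3=-4
$t2=100+4=104
$t1=0+2=2
cmp $t1, 6  (cmp 2,6)
blt L1: taken
$t6=(-1)|(-4)=-1
$t6=M[104]=5
$t0=(-4)|5=-3
$t0=(-3)-3=-6
$t2=104+4=108
$t1=2+2=4
cmp $t1, 6  (cmp 4,6)
blt L1: taken
$t6=5|(-6)=-1
$t6=M[108]=-2
$t0=(-6)|(-2)=-2
$t0=(-2)-3=-5
$t2=108+4=112
$t1=4+2=6
cmp $t1, 6  (cmp 6,6)
blt L1: not taken
halt.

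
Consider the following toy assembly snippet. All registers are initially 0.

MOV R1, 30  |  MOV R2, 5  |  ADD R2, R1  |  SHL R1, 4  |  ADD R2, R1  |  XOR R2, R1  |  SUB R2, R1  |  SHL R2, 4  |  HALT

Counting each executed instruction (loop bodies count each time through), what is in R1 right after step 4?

480

after MOV R1, 30: R1=30
after MOV R2, 5: R2=5
after ADD R2, R1: R2=5+30=35
after SHL R1, 4: R1=30<<4=480
After step 4: R1 = 480.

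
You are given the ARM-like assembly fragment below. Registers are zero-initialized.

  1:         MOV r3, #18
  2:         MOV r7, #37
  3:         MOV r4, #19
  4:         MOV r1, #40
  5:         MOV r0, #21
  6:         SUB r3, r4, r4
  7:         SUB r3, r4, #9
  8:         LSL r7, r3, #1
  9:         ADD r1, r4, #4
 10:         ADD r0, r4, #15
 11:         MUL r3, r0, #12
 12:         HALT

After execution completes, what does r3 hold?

408

MOV r3, #18 → r3=18
MOV r7, #37 → r7=37
MOV r4, #19 → r4=19
MOV r1, #40 → r1=40
MOV r0, #21 → r0=21
SUB r3, r4, r4 → r3=19-19=0
SUB r3, r4, #9 → r3=19-9=10
LSL r7, r3, #1 → r7=10<<1=20
ADD r1, r4, #4 → r1=19+4=23
ADD r0, r4, #15 → r0=19+15=34
MUL r3, r0, #12 → r3=34*12=408
halt.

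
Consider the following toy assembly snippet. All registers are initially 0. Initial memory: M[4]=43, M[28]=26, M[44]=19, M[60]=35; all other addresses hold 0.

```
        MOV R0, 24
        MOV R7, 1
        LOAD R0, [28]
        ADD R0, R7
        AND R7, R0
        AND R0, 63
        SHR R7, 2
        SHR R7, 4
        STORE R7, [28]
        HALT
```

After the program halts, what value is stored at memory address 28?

R0=24
R7=1
R0=M[28]=26
R0=26+1=27
R7=1&27=1
R0=27&63=27
R7=1>>2=0
R7=0>>4=0
STORE R7, [28] → M[28]=0
halt.

0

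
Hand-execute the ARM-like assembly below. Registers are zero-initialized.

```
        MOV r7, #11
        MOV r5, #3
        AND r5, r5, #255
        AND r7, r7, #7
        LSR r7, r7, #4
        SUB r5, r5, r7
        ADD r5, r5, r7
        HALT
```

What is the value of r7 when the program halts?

0

MOV r7, #11 → r7=11
MOV r5, #3 → r5=3
AND r5, r5, #255 → r5=3&255=3
AND r7, r7, #7 → r7=11&7=3
LSR r7, r7, #4 → r7=3>>4=0
SUB r5, r5, r7 → r5=3-0=3
ADD r5, r5, r7 → r5=3+0=3
halt.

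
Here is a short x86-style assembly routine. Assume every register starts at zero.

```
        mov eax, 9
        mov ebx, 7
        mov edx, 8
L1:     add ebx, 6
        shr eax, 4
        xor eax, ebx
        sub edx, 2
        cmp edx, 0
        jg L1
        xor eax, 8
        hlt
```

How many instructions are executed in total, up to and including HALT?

eax=9
ebx=7
edx=8
ebx=7+6=13
eax=9>>4=0
eax=0^13=13
edx=8-2=6
cmp edx, 0  (cmp 6,0)
jg L1: taken
ebx=13+6=19
eax=13>>4=0
eax=0^19=19
edx=6-2=4
cmp edx, 0  (cmp 4,0)
jg L1: taken
ebx=19+6=25
eax=19>>4=1
eax=1^25=24
edx=4-2=2
cmp edx, 0  (cmp 2,0)
jg L1: taken
ebx=25+6=31
eax=24>>4=1
eax=1^31=30
edx=2-2=0
cmp edx, 0  (cmp 0,0)
jg L1: not taken
eax=30^8=22
halt.
Total executed instructions: 29.

29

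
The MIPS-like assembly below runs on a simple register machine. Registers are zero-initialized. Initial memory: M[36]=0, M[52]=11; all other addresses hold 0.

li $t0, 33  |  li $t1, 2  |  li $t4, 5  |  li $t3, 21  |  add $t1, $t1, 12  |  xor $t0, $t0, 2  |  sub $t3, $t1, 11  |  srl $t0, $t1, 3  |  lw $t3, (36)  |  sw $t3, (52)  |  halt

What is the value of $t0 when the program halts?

after li $t0, 33: $t0=33
after li $t1, 2: $t1=2
after li $t4, 5: $t4=5
after li $t3, 21: $t3=21
after add $t1, $t1, 12: $t1=2+12=14
after xor $t0, $t0, 2: $t0=33^2=35
after sub $t3, $t1, 11: $t3=14-11=3
after srl $t0, $t1, 3: $t0=14>>3=1
after lw $t3, (36): $t3=M[36]=0
sw $t3, (52) → M[52]=0
halt.

1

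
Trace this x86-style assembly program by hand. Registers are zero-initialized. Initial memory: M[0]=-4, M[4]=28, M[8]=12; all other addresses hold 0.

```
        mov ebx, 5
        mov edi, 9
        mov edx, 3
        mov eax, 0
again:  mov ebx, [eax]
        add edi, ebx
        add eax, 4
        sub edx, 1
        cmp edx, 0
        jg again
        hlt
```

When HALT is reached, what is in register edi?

45

ebx=5
edi=9
edx=3
eax=0
ebx=M[0]=-4
edi=9+(-4)=5
eax=0+4=4
edx=3-1=2
cmp edx, 0  (cmp 2,0)
jg again: taken
ebx=M[4]=28
edi=5+28=33
eax=4+4=8
edx=2-1=1
cmp edx, 0  (cmp 1,0)
jg again: taken
ebx=M[8]=12
edi=33+12=45
eax=8+4=12
edx=1-1=0
cmp edx, 0  (cmp 0,0)
jg again: not taken
halt.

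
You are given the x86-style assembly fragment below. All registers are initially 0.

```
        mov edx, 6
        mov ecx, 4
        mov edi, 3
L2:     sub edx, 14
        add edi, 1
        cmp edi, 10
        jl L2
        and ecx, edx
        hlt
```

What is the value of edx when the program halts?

-92

edx=6
ecx=4
edi=3
edx=6-14=-8
edi=3+1=4
cmp edi, 10  (cmp 4,10)
jl L2: taken
edx=(-8)-14=-22
edi=4+1=5
cmp edi, 10  (cmp 5,10)
jl L2: taken
edx=(-22)-14=-36
edi=5+1=6
cmp edi, 10  (cmp 6,10)
jl L2: taken
edx=(-36)-14=-50
edi=6+1=7
cmp edi, 10  (cmp 7,10)
jl L2: taken
edx=(-50)-14=-64
edi=7+1=8
cmp edi, 10  (cmp 8,10)
jl L2: taken
edx=(-64)-14=-78
edi=8+1=9
cmp edi, 10  (cmp 9,10)
jl L2: taken
edx=(-78)-14=-92
edi=9+1=10
cmp edi, 10  (cmp 10,10)
jl L2: not taken
ecx=4&(-92)=4
halt.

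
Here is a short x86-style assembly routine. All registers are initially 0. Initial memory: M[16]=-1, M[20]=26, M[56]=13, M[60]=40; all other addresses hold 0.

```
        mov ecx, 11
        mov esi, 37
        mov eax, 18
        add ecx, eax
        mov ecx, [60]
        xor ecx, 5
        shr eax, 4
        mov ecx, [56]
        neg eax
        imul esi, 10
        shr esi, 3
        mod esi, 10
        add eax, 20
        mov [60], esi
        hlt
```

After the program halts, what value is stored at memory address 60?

6

after mov ecx, 11: ecx=11
after mov esi, 37: esi=37
after mov eax, 18: eax=18
after add ecx, eax: ecx=11+18=29
after mov ecx, [60]: ecx=M[60]=40
after xor ecx, 5: ecx=40^5=45
after shr eax, 4: eax=18>>4=1
after mov ecx, [56]: ecx=M[56]=13
after neg eax: eax=-(1)=-1
after imul esi, 10: esi=37*10=370
after shr esi, 3: esi=370>>3=46
after mod esi, 10: esi=46%10=6
after add eax, 20: eax=(-1)+20=19
mov [60], esi → M[60]=6
halt.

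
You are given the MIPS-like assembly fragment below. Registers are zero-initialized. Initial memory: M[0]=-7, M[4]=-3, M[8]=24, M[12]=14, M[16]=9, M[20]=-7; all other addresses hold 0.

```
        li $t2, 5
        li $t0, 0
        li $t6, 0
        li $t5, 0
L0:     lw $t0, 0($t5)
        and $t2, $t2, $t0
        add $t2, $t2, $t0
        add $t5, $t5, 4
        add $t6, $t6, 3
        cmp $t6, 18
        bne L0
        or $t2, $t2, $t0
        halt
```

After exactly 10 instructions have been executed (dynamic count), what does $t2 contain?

$t2=5
$t0=0
$t6=0
$t5=0
$t0=M[0]=-7
$t2=5&(-7)=1
$t2=1+(-7)=-6
$t5=0+4=4
$t6=0+3=3
cmp $t6, 18  (cmp 3,18)
After step 10: $t2 = -6.

-6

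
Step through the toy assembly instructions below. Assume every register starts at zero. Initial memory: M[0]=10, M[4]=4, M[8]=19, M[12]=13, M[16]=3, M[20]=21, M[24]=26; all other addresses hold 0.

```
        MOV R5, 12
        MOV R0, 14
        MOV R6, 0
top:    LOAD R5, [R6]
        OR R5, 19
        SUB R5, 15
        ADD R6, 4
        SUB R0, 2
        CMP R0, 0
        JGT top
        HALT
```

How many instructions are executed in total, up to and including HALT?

MOV R5, 12 → R5=12
MOV R0, 14 → R0=14
MOV R6, 0 → R6=0
LOAD R5, [R6] → R5=M[0]=10
OR R5, 19 → R5=10|19=27
SUB R5, 15 → R5=27-15=12
ADD R6, 4 → R6=0+4=4
SUB R0, 2 → R0=14-2=12
CMP R0, 0  (cmp 12,0)
JGT top: taken
LOAD R5, [R6] → R5=M[4]=4
OR R5, 19 → R5=4|19=23
SUB R5, 15 → R5=23-15=8
ADD R6, 4 → R6=4+4=8
SUB R0, 2 → R0=12-2=10
CMP R0, 0  (cmp 10,0)
JGT top: taken
LOAD R5, [R6] → R5=M[8]=19
OR R5, 19 → R5=19|19=19
SUB R5, 15 → R5=19-15=4
ADD R6, 4 → R6=8+4=12
SUB R0, 2 → R0=10-2=8
CMP R0, 0  (cmp 8,0)
JGT top: taken
LOAD R5, [R6] → R5=M[12]=13
OR R5, 19 → R5=13|19=31
SUB R5, 15 → R5=31-15=16
ADD R6, 4 → R6=12+4=16
SUB R0, 2 → R0=8-2=6
CMP R0, 0  (cmp 6,0)
JGT top: taken
LOAD R5, [R6] → R5=M[16]=3
OR R5, 19 → R5=3|19=19
SUB R5, 15 → R5=19-15=4
ADD R6, 4 → R6=16+4=20
SUB R0, 2 → R0=6-2=4
CMP R0, 0  (cmp 4,0)
JGT top: taken
LOAD R5, [R6] → R5=M[20]=21
OR R5, 19 → R5=21|19=23
SUB R5, 15 → R5=23-15=8
ADD R6, 4 → R6=20+4=24
SUB R0, 2 → R0=4-2=2
CMP R0, 0  (cmp 2,0)
JGT top: taken
LOAD R5, [R6] → R5=M[24]=26
OR R5, 19 → R5=26|19=27
SUB R5, 15 → R5=27-15=12
ADD R6, 4 → R6=24+4=28
SUB R0, 2 → R0=2-2=0
CMP R0, 0  (cmp 0,0)
JGT top: not taken
halt.
Total executed instructions: 53.

53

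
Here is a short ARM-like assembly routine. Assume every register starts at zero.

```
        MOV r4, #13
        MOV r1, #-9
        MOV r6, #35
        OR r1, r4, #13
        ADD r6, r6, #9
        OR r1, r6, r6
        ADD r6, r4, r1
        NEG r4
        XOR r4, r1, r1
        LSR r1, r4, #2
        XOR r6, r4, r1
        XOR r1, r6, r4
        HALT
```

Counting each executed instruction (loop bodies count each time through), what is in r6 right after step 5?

MOV r4, #13 → r4=13
MOV r1, #-9 → r1=-9
MOV r6, #35 → r6=35
OR r1, r4, #13 → r1=13|13=13
ADD r6, r6, #9 → r6=35+9=44
After step 5: r6 = 44.

44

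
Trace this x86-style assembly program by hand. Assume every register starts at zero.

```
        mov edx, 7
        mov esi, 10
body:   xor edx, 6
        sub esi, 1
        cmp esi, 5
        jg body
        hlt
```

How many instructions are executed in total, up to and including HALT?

23

mov edx, 7 → edx=7
mov esi, 10 → esi=10
xor edx, 6 → edx=7^6=1
sub esi, 1 → esi=10-1=9
cmp esi, 5  (cmp 9,5)
jg body: taken
xor edx, 6 → edx=1^6=7
sub esi, 1 → esi=9-1=8
cmp esi, 5  (cmp 8,5)
jg body: taken
xor edx, 6 → edx=7^6=1
sub esi, 1 → esi=8-1=7
cmp esi, 5  (cmp 7,5)
jg body: taken
xor edx, 6 → edx=1^6=7
sub esi, 1 → esi=7-1=6
cmp esi, 5  (cmp 6,5)
jg body: taken
xor edx, 6 → edx=7^6=1
sub esi, 1 → esi=6-1=5
cmp esi, 5  (cmp 5,5)
jg body: not taken
halt.
Total executed instructions: 23.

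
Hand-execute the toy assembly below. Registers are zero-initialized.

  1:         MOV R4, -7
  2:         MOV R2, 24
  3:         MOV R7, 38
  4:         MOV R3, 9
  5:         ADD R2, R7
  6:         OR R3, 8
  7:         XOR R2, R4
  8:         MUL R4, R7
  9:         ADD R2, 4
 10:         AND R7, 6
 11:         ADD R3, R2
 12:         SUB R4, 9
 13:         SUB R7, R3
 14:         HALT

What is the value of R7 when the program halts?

50

R4=-7
R2=24
R7=38
R3=9
R2=24+38=62
R3=9|8=9
R2=62^(-7)=-57
R4=(-7)*38=-266
R2=(-57)+4=-53
R7=38&6=6
R3=9+(-53)=-44
R4=(-266)-9=-275
R7=6-(-44)=50
halt.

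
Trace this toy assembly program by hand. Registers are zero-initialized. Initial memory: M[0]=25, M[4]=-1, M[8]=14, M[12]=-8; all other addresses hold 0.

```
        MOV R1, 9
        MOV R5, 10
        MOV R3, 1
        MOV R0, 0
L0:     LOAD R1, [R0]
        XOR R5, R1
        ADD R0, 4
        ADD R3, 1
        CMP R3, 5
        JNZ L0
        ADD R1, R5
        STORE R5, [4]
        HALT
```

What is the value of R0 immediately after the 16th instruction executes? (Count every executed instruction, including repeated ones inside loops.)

after MOV R1, 9: R1=9
after MOV R5, 10: R5=10
after MOV R3, 1: R3=1
after MOV R0, 0: R0=0
after LOAD R1, [R0]: R1=M[0]=25
after XOR R5, R1: R5=10^25=19
after ADD R0, 4: R0=0+4=4
after ADD R3, 1: R3=1+1=2
CMP R3, 5  (cmp 2,5)
JNZ L0: taken
after LOAD R1, [R0]: R1=M[4]=-1
after XOR R5, R1: R5=19^(-1)=-20
after ADD R0, 4: R0=4+4=8
after ADD R3, 1: R3=2+1=3
CMP R3, 5  (cmp 3,5)
JNZ L0: taken
After step 16: R0 = 8.

8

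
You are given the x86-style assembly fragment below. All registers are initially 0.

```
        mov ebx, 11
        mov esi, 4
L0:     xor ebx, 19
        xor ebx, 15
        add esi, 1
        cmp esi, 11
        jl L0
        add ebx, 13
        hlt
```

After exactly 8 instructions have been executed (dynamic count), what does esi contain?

5

mov ebx, 11 → ebx=11
mov esi, 4 → esi=4
xor ebx, 19 → ebx=11^19=24
xor ebx, 15 → ebx=24^15=23
add esi, 1 → esi=4+1=5
cmp esi, 11  (cmp 5,11)
jl L0: taken
xor ebx, 19 → ebx=23^19=4
After step 8: esi = 5.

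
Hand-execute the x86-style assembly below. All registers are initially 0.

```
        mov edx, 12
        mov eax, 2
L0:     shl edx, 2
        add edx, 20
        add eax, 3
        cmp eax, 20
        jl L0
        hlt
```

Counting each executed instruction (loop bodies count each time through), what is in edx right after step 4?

edx=12
eax=2
edx=12<<2=48
edx=48+20=68
After step 4: edx = 68.

68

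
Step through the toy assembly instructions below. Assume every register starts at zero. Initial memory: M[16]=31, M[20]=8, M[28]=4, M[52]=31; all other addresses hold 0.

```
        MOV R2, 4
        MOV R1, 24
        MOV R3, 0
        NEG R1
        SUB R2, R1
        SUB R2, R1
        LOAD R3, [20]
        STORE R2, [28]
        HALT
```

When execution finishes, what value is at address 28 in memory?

52

MOV R2, 4 → R2=4
MOV R1, 24 → R1=24
MOV R3, 0 → R3=0
NEG R1 → R1=-(24)=-24
SUB R2, R1 → R2=4-(-24)=28
SUB R2, R1 → R2=28-(-24)=52
LOAD R3, [20] → R3=M[20]=8
STORE R2, [28] → M[28]=52
halt.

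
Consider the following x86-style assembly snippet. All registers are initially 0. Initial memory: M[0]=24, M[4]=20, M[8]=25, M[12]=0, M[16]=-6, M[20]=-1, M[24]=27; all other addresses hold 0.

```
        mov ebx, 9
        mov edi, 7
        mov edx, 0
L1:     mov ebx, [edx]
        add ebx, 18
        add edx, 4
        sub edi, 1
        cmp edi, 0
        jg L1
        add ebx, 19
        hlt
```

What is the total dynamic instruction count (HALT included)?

47

after mov ebx, 9: ebx=9
after mov edi, 7: edi=7
after mov edx, 0: edx=0
after mov ebx, [edx]: ebx=M[0]=24
after add ebx, 18: ebx=24+18=42
after add edx, 4: edx=0+4=4
after sub edi, 1: edi=7-1=6
cmp edi, 0  (cmp 6,0)
jg L1: taken
after mov ebx, [edx]: ebx=M[4]=20
after add ebx, 18: ebx=20+18=38
after add edx, 4: edx=4+4=8
after sub edi, 1: edi=6-1=5
cmp edi, 0  (cmp 5,0)
jg L1: taken
after mov ebx, [edx]: ebx=M[8]=25
after add ebx, 18: ebx=25+18=43
after add edx, 4: edx=8+4=12
after sub edi, 1: edi=5-1=4
cmp edi, 0  (cmp 4,0)
jg L1: taken
after mov ebx, [edx]: ebx=M[12]=0
after add ebx, 18: ebx=0+18=18
after add edx, 4: edx=12+4=16
after sub edi, 1: edi=4-1=3
cmp edi, 0  (cmp 3,0)
jg L1: taken
after mov ebx, [edx]: ebx=M[16]=-6
after add ebx, 18: ebx=(-6)+18=12
after add edx, 4: edx=16+4=20
after sub edi, 1: edi=3-1=2
cmp edi, 0  (cmp 2,0)
jg L1: taken
after mov ebx, [edx]: ebx=M[20]=-1
after add ebx, 18: ebx=(-1)+18=17
after add edx, 4: edx=20+4=24
after sub edi, 1: edi=2-1=1
cmp edi, 0  (cmp 1,0)
jg L1: taken
after mov ebx, [edx]: ebx=M[24]=27
after add ebx, 18: ebx=27+18=45
after add edx, 4: edx=24+4=28
after sub edi, 1: edi=1-1=0
cmp edi, 0  (cmp 0,0)
jg L1: not taken
after add ebx, 19: ebx=45+19=64
halt.
Total executed instructions: 47.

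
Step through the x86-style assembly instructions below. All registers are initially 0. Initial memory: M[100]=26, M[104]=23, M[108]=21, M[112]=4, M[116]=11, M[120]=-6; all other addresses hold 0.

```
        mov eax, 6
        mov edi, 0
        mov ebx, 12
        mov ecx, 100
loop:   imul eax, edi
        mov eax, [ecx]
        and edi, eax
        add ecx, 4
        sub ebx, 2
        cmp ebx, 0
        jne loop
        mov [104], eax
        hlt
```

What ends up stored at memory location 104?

mov eax, 6 → eax=6
mov edi, 0 → edi=0
mov ebx, 12 → ebx=12
mov ecx, 100 → ecx=100
imul eax, edi → eax=6*0=0
mov eax, [ecx] → eax=M[100]=26
and edi, eax → edi=0&26=0
add ecx, 4 → ecx=100+4=104
sub ebx, 2 → ebx=12-2=10
cmp ebx, 0  (cmp 10,0)
jne loop: taken
imul eax, edi → eax=26*0=0
mov eax, [ecx] → eax=M[104]=23
and edi, eax → edi=0&23=0
add ecx, 4 → ecx=104+4=108
sub ebx, 2 → ebx=10-2=8
cmp ebx, 0  (cmp 8,0)
jne loop: taken
imul eax, edi → eax=23*0=0
mov eax, [ecx] → eax=M[108]=21
and edi, eax → edi=0&21=0
add ecx, 4 → ecx=108+4=112
sub ebx, 2 → ebx=8-2=6
cmp ebx, 0  (cmp 6,0)
jne loop: taken
imul eax, edi → eax=21*0=0
mov eax, [ecx] → eax=M[112]=4
and edi, eax → edi=0&4=0
add ecx, 4 → ecx=112+4=116
sub ebx, 2 → ebx=6-2=4
cmp ebx, 0  (cmp 4,0)
jne loop: taken
imul eax, edi → eax=4*0=0
mov eax, [ecx] → eax=M[116]=11
and edi, eax → edi=0&11=0
add ecx, 4 → ecx=116+4=120
sub ebx, 2 → ebx=4-2=2
cmp ebx, 0  (cmp 2,0)
jne loop: taken
imul eax, edi → eax=11*0=0
mov eax, [ecx] → eax=M[120]=-6
and edi, eax → edi=0&(-6)=0
add ecx, 4 → ecx=120+4=124
sub ebx, 2 → ebx=2-2=0
cmp ebx, 0  (cmp 0,0)
jne loop: not taken
mov [104], eax → M[104]=-6
halt.

-6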